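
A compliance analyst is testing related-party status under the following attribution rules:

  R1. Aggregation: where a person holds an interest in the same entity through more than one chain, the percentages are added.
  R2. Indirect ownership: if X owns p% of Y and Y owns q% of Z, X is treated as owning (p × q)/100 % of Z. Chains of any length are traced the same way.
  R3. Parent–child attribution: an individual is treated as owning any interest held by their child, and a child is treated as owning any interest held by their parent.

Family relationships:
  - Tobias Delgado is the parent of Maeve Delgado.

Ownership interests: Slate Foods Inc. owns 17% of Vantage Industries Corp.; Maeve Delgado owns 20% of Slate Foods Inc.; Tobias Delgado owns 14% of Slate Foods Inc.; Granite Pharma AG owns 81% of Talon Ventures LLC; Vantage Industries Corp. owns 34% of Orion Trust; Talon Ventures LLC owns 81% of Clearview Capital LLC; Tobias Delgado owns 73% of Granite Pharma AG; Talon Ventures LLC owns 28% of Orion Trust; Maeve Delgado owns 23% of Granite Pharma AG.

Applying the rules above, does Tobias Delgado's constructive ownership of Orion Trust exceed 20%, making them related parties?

Yes

By parent–child attribution (R3), Tobias Delgado is treated as also owning Maeve Delgado's interest in Granite Pharma AG, giving 73% + 23% = 96%.
By parent–child attribution (R3), Tobias Delgado is treated as also owning Maeve Delgado's interest in Slate Foods Inc, giving 14% + 20% = 34%.
Chain via Granite Pharma AG → Talon Ventures LLC (R2): 96% × 81% × 28% = 21.7728% of Orion Trust.
Chain via Slate Foods Inc. → Vantage Industries Corp. (R2): 34% × 17% × 34% = 1.9652% of Orion Trust.
Aggregating (R1): 21.7728% + 1.9652% = 23.738%.
23.738% exceeds the 20% threshold, so Tobias is a related party to Orion Trust.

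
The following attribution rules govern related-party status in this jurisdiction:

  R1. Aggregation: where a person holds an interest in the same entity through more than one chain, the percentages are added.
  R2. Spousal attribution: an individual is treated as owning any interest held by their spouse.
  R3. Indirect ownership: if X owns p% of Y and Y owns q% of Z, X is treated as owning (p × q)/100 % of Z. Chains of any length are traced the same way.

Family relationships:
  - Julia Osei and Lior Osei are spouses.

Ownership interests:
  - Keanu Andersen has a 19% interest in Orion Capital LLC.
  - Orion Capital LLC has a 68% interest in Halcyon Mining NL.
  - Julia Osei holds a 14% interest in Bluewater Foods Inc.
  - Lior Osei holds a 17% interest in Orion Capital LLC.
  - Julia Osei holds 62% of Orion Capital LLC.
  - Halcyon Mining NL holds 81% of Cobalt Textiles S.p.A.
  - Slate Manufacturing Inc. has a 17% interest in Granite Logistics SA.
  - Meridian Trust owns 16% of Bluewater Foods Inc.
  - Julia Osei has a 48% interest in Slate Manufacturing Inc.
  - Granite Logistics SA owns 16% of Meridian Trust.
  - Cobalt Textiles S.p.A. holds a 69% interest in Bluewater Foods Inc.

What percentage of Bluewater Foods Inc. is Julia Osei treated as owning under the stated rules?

44.233004%

By spousal attribution (R2), Julia Osei is treated as also owning Lior Osei's interest in Orion Capital LLC, giving 62% + 17% = 79%.
Chain via Orion Capital LLC → Halcyon Mining NL → Cobalt Textiles S.p.A. (R3): 79% × 68% × 81% × 69% = 30.024108% of Bluewater Foods Inc.
Chain via Slate Manufacturing Inc. → Granite Logistics SA → Meridian Trust (R3): 48% × 17% × 16% × 16% = 0.208896% of Bluewater Foods Inc.
Direct interest in Bluewater Foods Inc: 14%.
Aggregating (R1): 30.024108% + 0.208896% + 14% = 44.233004%.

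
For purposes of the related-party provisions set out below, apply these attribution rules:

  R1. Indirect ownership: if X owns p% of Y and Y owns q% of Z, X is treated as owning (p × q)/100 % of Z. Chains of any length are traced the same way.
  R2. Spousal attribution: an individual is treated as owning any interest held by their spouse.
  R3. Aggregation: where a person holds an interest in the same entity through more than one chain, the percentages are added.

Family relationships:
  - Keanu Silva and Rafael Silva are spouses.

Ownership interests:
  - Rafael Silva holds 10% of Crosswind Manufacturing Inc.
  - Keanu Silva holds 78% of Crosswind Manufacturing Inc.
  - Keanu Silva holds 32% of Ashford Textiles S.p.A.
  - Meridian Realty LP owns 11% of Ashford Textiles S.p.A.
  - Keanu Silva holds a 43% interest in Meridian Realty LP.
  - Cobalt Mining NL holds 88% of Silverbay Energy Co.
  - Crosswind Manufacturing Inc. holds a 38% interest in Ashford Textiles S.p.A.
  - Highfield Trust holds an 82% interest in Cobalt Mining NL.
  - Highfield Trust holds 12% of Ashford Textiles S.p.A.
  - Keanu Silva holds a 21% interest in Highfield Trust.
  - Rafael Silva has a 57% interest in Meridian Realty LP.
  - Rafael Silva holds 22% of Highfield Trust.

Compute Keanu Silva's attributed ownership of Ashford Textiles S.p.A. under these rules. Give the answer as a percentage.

81.6%

By spousal attribution (R2), Keanu Silva is treated as also owning Rafael Silva's interest in Meridian Realty LP, giving 43% + 57% = 100%.
By spousal attribution (R2), Keanu Silva is treated as also owning Rafael Silva's interest in Crosswind Manufacturing Inc, giving 78% + 10% = 88%.
By spousal attribution (R2), Keanu Silva is treated as also owning Rafael Silva's interest in Highfield Trust, giving 21% + 22% = 43%.
Chain via Meridian Realty LP (R1): 100% × 11% = 11% of Ashford Textiles S.p.A.
Chain via Crosswind Manufacturing Inc. (R1): 88% × 38% = 33.44% of Ashford Textiles S.p.A.
Chain via Highfield Trust (R1): 43% × 12% = 5.16% of Ashford Textiles S.p.A.
Direct interest in Ashford Textiles S.p.A: 32%.
Aggregating (R3): 11% + 33.44% + 5.16% + 32% = 81.6%.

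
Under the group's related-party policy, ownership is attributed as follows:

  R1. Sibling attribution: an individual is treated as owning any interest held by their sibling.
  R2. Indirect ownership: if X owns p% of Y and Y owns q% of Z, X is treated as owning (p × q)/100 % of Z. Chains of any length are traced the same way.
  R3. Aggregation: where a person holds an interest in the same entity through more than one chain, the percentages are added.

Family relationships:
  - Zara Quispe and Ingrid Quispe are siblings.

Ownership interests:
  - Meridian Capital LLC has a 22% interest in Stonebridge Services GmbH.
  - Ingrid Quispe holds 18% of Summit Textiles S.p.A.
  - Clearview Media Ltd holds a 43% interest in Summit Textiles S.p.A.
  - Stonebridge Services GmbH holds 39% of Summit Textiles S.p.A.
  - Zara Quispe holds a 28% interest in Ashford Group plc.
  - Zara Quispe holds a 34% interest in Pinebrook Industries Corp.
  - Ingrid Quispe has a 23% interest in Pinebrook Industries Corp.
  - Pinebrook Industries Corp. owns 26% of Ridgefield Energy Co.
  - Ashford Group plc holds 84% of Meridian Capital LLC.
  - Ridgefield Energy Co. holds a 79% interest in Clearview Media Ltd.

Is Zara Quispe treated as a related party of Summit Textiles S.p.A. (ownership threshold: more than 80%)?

By sibling attribution (R1), Zara Quispe is treated as also owning Ingrid Quispe's interest in Pinebrook Industries Corp, giving 34% + 23% = 57%.
By sibling attribution (R1), Zara Quispe is treated as owning Ingrid Quispe's 18% interest in Summit Textiles S.p.A.
Chain via Pinebrook Industries Corp. → Ridgefield Energy Co. → Clearview Media Ltd (R2): 57% × 26% × 79% × 43% = 5.034354% of Summit Textiles S.p.A.
Chain via Ashford Group plc → Meridian Capital LLC → Stonebridge Services GmbH (R2): 28% × 84% × 22% × 39% = 2.018016% of Summit Textiles S.p.A.
Direct interest in Summit Textiles S.p.A: 18%.
Aggregating (R3): 5.034354% + 2.018016% + 18% = 25.05237%.
25.05237% does not exceed the 80% threshold, so Zara is not a related party to Summit Textiles S.p.A.

No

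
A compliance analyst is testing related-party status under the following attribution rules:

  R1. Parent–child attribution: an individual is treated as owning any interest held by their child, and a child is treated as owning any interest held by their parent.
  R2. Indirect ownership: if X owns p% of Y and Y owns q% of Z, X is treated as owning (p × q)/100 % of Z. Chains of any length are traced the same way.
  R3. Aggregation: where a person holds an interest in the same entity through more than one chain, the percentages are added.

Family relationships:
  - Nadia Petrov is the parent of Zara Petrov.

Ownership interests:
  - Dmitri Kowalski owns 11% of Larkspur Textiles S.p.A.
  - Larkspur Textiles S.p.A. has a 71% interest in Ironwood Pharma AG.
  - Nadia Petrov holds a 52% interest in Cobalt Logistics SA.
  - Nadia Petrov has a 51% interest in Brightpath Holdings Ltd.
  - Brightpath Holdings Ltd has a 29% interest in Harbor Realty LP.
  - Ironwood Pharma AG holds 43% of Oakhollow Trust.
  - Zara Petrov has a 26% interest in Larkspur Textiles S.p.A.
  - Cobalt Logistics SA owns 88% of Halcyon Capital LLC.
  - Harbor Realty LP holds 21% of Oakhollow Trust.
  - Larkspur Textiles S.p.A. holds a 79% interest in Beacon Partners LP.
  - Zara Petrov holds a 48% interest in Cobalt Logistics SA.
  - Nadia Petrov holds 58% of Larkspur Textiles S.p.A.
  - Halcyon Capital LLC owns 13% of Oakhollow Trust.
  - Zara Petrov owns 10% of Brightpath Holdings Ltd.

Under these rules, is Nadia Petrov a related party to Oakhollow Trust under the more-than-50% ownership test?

No

By parent–child attribution (R1), Nadia Petrov is treated as also owning Zara Petrov's interest in Brightpath Holdings Ltd, giving 51% + 10% = 61%.
By parent–child attribution (R1), Nadia Petrov is treated as also owning Zara Petrov's interest in Cobalt Logistics SA, giving 52% + 48% = 100%.
By parent–child attribution (R1), Nadia Petrov is treated as also owning Zara Petrov's interest in Larkspur Textiles S.p.A, giving 58% + 26% = 84%.
Chain via Brightpath Holdings Ltd → Harbor Realty LP (R2): 61% × 29% × 21% = 3.7149% of Oakhollow Trust.
Chain via Cobalt Logistics SA → Halcyon Capital LLC (R2): 100% × 88% × 13% = 11.44% of Oakhollow Trust.
Chain via Larkspur Textiles S.p.A. → Ironwood Pharma AG (R2): 84% × 71% × 43% = 25.6452% of Oakhollow Trust.
Aggregating (R3): 3.7149% + 11.44% + 25.6452% = 40.8001%.
40.8001% does not exceed the 50% threshold, so Nadia is not a related party to Oakhollow Trust.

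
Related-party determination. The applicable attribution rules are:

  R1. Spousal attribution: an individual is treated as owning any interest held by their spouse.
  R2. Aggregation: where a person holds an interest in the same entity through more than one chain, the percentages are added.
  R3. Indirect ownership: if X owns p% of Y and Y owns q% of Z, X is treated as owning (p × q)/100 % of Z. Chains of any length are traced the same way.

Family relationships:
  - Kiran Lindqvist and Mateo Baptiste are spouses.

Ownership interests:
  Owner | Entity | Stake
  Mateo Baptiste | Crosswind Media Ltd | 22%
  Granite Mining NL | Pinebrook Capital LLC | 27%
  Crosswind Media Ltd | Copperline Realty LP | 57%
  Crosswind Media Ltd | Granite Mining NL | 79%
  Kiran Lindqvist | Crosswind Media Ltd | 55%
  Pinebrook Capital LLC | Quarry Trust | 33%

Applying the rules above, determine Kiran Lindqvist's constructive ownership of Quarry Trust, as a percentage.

5.419953%

By spousal attribution (R1), Kiran Lindqvist is treated as also owning Mateo Baptiste's interest in Crosswind Media Ltd, giving 55% + 22% = 77%.
Chain via Crosswind Media Ltd → Granite Mining NL → Pinebrook Capital LLC (R3): 77% × 79% × 27% × 33% = 5.419953% of Quarry Trust.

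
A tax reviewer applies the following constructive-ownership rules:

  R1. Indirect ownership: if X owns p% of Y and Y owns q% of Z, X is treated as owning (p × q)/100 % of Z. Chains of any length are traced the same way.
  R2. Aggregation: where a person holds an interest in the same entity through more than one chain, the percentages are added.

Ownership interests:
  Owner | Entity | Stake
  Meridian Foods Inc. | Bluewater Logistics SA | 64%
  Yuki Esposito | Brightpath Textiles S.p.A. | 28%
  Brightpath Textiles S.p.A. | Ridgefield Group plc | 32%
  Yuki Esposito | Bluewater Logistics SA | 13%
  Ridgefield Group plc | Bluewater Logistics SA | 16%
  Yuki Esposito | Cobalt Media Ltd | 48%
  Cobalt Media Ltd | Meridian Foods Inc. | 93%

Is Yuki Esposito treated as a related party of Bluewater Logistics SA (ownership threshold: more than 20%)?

Chain via Brightpath Textiles S.p.A. → Ridgefield Group plc (R1): 28% × 32% × 16% = 1.4336% of Bluewater Logistics SA.
Chain via Cobalt Media Ltd → Meridian Foods Inc. (R1): 48% × 93% × 64% = 28.5696% of Bluewater Logistics SA.
Direct interest in Bluewater Logistics SA: 13%.
Aggregating (R2): 1.4336% + 28.5696% + 13% = 43.0032%.
43.0032% exceeds the 20% threshold, so Yuki is a related party to Bluewater Logistics SA.

Yes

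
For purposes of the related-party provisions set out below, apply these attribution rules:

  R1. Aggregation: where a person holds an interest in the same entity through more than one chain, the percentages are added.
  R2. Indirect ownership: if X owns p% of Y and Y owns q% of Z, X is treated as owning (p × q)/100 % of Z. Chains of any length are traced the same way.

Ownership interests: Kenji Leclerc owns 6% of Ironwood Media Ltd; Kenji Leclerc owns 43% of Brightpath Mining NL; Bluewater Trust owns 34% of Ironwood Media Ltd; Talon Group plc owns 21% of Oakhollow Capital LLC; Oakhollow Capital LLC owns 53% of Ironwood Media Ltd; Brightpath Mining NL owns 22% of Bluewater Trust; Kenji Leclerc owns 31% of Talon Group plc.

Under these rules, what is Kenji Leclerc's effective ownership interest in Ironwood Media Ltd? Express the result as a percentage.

12.6667%

Chain via Brightpath Mining NL → Bluewater Trust (R2): 43% × 22% × 34% = 3.2164% of Ironwood Media Ltd.
Chain via Talon Group plc → Oakhollow Capital LLC (R2): 31% × 21% × 53% = 3.4503% of Ironwood Media Ltd.
Direct interest in Ironwood Media Ltd: 6%.
Aggregating (R1): 3.2164% + 3.4503% + 6% = 12.6667%.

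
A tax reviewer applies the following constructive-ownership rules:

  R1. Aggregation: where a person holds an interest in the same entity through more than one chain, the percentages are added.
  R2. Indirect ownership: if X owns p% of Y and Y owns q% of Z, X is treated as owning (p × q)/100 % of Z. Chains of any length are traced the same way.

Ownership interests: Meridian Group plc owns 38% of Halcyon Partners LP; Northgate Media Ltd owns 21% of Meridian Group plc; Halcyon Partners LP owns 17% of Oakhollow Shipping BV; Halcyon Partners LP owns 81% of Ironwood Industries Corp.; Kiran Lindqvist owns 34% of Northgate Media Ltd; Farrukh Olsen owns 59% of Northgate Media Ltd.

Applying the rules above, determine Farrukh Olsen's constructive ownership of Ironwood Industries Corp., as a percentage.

Chain via Northgate Media Ltd → Meridian Group plc → Halcyon Partners LP (R2): 59% × 21% × 38% × 81% = 3.813642% of Ironwood Industries Corp.

3.813642%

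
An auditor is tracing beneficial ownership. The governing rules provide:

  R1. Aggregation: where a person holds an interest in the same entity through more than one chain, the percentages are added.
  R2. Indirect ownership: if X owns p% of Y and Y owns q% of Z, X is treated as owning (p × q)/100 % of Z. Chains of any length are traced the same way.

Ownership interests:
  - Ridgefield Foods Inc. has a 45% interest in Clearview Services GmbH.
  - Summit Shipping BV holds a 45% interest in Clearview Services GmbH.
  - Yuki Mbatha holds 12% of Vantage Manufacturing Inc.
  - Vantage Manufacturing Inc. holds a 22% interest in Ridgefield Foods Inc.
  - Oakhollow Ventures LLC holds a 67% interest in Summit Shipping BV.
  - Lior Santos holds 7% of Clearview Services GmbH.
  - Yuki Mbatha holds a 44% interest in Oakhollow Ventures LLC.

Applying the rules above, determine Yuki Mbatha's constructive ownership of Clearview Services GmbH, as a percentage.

Chain via Oakhollow Ventures LLC → Summit Shipping BV (R2): 44% × 67% × 45% = 13.266% of Clearview Services GmbH.
Chain via Vantage Manufacturing Inc. → Ridgefield Foods Inc. (R2): 12% × 22% × 45% = 1.188% of Clearview Services GmbH.
Aggregating (R1): 13.266% + 1.188% = 14.454%.

14.454%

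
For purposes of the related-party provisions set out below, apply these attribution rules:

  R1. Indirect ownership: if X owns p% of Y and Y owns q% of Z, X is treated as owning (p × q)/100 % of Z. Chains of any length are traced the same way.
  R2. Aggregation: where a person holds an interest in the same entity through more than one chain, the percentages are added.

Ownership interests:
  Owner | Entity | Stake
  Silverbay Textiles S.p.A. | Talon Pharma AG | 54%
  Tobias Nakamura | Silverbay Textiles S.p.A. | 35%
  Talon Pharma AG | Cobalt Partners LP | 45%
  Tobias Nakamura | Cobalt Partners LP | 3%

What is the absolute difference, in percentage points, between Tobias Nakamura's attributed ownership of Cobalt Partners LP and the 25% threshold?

13.495

Chain via Silverbay Textiles S.p.A. → Talon Pharma AG (R1): 35% × 54% × 45% = 8.505% of Cobalt Partners LP.
Direct interest in Cobalt Partners LP: 3%.
Aggregating (R2): 8.505% + 3% = 11.505%.
11.505% falls short of the 25% threshold by 13.495 percentage points.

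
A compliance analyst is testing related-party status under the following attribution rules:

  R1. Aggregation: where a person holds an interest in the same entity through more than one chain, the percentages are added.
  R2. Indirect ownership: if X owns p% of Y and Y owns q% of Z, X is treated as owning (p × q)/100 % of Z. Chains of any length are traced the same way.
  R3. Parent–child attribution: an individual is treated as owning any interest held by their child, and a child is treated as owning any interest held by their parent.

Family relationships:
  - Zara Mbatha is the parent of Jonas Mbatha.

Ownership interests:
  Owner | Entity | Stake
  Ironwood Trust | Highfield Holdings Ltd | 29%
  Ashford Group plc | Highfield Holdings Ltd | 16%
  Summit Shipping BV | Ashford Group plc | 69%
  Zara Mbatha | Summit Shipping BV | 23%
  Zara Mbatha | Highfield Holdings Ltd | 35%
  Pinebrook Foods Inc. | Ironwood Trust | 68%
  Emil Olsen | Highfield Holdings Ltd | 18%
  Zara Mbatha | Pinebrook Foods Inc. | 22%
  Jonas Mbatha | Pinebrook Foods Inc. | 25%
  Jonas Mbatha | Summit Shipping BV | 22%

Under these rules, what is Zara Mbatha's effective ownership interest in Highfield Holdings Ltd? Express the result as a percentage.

By parent–child attribution (R3), Zara Mbatha is treated as also owning Jonas Mbatha's interest in Summit Shipping BV, giving 23% + 22% = 45%.
By parent–child attribution (R3), Zara Mbatha is treated as also owning Jonas Mbatha's interest in Pinebrook Foods Inc, giving 22% + 25% = 47%.
Chain via Summit Shipping BV → Ashford Group plc (R2): 45% × 69% × 16% = 4.968% of Highfield Holdings Ltd.
Chain via Pinebrook Foods Inc. → Ironwood Trust (R2): 47% × 68% × 29% = 9.2684% of Highfield Holdings Ltd.
Direct interest in Highfield Holdings Ltd: 35%.
Aggregating (R1): 4.968% + 9.2684% + 35% = 49.2364%.

49.2364%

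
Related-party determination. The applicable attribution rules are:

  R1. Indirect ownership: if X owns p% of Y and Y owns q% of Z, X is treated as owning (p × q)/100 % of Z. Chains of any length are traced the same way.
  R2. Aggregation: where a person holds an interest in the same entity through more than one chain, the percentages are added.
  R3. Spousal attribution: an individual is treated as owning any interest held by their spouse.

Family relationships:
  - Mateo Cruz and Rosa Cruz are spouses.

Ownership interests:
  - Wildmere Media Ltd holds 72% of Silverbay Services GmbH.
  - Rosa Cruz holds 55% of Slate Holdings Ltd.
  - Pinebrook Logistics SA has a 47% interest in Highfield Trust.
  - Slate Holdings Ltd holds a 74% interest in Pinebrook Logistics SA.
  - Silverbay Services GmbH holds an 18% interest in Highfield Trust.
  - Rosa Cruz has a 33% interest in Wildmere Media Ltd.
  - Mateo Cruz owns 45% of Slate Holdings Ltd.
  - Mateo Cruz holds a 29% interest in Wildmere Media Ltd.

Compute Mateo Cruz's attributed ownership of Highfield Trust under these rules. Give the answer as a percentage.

42.8152%

By spousal attribution (R3), Mateo Cruz is treated as also owning Rosa Cruz's interest in Wildmere Media Ltd, giving 29% + 33% = 62%.
By spousal attribution (R3), Mateo Cruz is treated as also owning Rosa Cruz's interest in Slate Holdings Ltd, giving 45% + 55% = 100%.
Chain via Wildmere Media Ltd → Silverbay Services GmbH (R1): 62% × 72% × 18% = 8.0352% of Highfield Trust.
Chain via Slate Holdings Ltd → Pinebrook Logistics SA (R1): 100% × 74% × 47% = 34.78% of Highfield Trust.
Aggregating (R2): 8.0352% + 34.78% = 42.8152%.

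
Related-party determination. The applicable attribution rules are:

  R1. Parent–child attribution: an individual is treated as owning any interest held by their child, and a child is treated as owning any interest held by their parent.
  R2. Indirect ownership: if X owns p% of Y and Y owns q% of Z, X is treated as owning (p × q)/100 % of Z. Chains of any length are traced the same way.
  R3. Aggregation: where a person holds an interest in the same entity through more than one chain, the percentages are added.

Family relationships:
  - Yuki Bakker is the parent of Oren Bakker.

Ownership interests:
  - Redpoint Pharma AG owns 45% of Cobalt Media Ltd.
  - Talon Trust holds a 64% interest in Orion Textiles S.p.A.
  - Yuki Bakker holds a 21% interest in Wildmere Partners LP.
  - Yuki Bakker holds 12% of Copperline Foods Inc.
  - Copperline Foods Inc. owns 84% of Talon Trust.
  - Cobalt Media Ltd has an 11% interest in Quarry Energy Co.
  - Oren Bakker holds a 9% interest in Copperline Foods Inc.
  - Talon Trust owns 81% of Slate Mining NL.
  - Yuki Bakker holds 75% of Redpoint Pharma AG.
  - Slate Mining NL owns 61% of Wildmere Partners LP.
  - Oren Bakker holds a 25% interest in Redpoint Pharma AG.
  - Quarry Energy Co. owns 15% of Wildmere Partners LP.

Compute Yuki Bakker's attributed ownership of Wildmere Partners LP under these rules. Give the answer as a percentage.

By parent–child attribution (R1), Yuki Bakker is treated as also owning Oren Bakker's interest in Copperline Foods Inc, giving 12% + 9% = 21%.
By parent–child attribution (R1), Yuki Bakker is treated as also owning Oren Bakker's interest in Redpoint Pharma AG, giving 75% + 25% = 100%.
Chain via Copperline Foods Inc. → Talon Trust → Slate Mining NL (R2): 21% × 84% × 81% × 61% = 8.715924% of Wildmere Partners LP.
Chain via Redpoint Pharma AG → Cobalt Media Ltd → Quarry Energy Co. (R2): 100% × 45% × 11% × 15% = 0.7425% of Wildmere Partners LP.
Direct interest in Wildmere Partners LP: 21%.
Aggregating (R3): 8.715924% + 0.7425% + 21% = 30.458424%.

30.458424%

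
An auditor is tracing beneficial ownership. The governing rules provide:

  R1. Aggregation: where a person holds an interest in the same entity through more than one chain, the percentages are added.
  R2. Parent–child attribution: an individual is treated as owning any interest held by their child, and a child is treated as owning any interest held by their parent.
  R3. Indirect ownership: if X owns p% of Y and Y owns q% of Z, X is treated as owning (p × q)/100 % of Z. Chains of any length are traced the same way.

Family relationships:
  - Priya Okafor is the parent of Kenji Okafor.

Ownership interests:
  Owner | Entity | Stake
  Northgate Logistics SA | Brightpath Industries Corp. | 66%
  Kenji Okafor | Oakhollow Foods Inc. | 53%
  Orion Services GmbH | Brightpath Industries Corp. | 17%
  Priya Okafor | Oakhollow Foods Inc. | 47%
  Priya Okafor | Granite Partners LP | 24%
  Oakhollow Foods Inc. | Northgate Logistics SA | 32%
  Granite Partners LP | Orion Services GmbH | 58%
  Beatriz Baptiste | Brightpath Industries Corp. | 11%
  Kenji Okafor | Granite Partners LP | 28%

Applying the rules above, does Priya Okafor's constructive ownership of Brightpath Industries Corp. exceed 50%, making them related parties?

No

By parent–child attribution (R2), Priya Okafor is treated as also owning Kenji Okafor's interest in Granite Partners LP, giving 24% + 28% = 52%.
By parent–child attribution (R2), Priya Okafor is treated as also owning Kenji Okafor's interest in Oakhollow Foods Inc, giving 47% + 53% = 100%.
Chain via Granite Partners LP → Orion Services GmbH (R3): 52% × 58% × 17% = 5.1272% of Brightpath Industries Corp.
Chain via Oakhollow Foods Inc. → Northgate Logistics SA (R3): 100% × 32% × 66% = 21.12% of Brightpath Industries Corp.
Aggregating (R1): 5.1272% + 21.12% = 26.2472%.
26.2472% does not exceed the 50% threshold, so Priya is not a related party to Brightpath Industries Corp.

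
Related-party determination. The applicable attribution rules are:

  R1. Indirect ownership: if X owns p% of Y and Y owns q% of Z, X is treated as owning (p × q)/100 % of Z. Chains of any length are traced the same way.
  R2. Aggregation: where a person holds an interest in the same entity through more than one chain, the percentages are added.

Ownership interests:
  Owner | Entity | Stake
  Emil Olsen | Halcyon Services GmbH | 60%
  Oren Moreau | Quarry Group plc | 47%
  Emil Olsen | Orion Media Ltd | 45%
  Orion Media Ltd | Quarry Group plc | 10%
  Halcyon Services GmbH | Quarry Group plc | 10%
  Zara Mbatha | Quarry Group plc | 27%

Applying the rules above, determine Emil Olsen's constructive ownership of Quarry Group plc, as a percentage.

Chain via Halcyon Services GmbH (R1): 60% × 10% = 6% of Quarry Group plc.
Chain via Orion Media Ltd (R1): 45% × 10% = 4.5% of Quarry Group plc.
Aggregating (R2): 6% + 4.5% = 10.5%.

10.5%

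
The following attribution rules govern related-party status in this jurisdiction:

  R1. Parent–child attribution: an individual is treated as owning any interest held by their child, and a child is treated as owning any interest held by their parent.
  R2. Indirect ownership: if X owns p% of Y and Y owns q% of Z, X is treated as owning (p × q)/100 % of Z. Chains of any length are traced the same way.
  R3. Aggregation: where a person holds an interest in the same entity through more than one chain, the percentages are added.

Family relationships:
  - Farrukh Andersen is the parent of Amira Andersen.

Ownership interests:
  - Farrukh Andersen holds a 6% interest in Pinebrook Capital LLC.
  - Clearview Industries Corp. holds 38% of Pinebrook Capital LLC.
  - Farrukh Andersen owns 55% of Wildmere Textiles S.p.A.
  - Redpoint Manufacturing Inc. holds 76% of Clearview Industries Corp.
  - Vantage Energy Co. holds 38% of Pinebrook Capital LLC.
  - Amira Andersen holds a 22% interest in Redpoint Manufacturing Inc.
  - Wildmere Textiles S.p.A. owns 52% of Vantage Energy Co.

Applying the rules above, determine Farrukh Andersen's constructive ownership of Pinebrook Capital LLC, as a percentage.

23.2216%

By parent–child attribution (R1), Farrukh Andersen is treated as owning Amira Andersen's 22% interest in Redpoint Manufacturing Inc.
Chain via Wildmere Textiles S.p.A. → Vantage Energy Co. (R2): 55% × 52% × 38% = 10.868% of Pinebrook Capital LLC.
Direct interest in Pinebrook Capital LLC: 6%.
Chain via Redpoint Manufacturing Inc. → Clearview Industries Corp. (R2): 22% × 76% × 38% = 6.3536% of Pinebrook Capital LLC.
Aggregating (R3): 10.868% + 6% + 6.3536% = 23.2216%.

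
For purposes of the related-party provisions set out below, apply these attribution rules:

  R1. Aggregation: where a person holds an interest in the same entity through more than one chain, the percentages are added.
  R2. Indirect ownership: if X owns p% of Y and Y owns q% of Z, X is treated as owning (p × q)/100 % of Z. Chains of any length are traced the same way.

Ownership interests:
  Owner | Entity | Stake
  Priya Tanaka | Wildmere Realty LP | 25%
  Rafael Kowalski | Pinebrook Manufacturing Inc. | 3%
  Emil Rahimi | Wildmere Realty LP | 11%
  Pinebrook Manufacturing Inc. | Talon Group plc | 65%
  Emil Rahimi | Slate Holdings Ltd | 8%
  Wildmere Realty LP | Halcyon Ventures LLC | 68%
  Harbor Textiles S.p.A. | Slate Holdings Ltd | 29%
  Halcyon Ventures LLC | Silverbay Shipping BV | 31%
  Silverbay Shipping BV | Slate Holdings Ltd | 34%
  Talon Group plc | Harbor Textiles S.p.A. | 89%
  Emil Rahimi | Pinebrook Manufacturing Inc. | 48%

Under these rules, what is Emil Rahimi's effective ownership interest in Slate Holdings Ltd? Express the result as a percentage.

Chain via Pinebrook Manufacturing Inc. → Talon Group plc → Harbor Textiles S.p.A. (R2): 48% × 65% × 89% × 29% = 8.05272% of Slate Holdings Ltd.
Chain via Wildmere Realty LP → Halcyon Ventures LLC → Silverbay Shipping BV (R2): 11% × 68% × 31% × 34% = 0.788392% of Slate Holdings Ltd.
Direct interest in Slate Holdings Ltd: 8%.
Aggregating (R1): 8.05272% + 0.788392% + 8% = 16.841112%.

16.841112%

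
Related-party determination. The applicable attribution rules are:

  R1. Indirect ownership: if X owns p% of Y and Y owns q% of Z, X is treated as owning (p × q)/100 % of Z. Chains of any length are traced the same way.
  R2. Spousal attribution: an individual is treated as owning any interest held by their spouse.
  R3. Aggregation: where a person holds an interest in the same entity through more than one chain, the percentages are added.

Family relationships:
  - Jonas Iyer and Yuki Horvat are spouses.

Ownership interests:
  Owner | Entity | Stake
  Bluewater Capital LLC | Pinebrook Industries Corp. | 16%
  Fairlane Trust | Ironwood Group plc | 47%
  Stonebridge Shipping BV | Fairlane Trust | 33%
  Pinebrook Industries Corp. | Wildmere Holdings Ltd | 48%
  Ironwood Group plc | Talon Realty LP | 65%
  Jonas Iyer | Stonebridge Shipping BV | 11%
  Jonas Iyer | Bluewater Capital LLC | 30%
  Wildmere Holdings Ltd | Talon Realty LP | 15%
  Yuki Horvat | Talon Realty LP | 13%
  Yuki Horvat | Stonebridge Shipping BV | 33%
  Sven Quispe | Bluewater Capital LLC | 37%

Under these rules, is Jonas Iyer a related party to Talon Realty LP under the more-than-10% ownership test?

By spousal attribution (R2), Jonas Iyer is treated as also owning Yuki Horvat's interest in Stonebridge Shipping BV, giving 11% + 33% = 44%.
By spousal attribution (R2), Jonas Iyer is treated as owning Yuki Horvat's 13% interest in Talon Realty LP.
Chain via Stonebridge Shipping BV → Fairlane Trust → Ironwood Group plc (R1): 44% × 33% × 47% × 65% = 4.43586% of Talon Realty LP.
Chain via Bluewater Capital LLC → Pinebrook Industries Corp. → Wildmere Holdings Ltd (R1): 30% × 16% × 48% × 15% = 0.3456% of Talon Realty LP.
Direct interest in Talon Realty LP: 13%.
Aggregating (R3): 4.43586% + 0.3456% + 13% = 17.78146%.
17.78146% exceeds the 10% threshold, so Jonas is a related party to Talon Realty LP.

Yes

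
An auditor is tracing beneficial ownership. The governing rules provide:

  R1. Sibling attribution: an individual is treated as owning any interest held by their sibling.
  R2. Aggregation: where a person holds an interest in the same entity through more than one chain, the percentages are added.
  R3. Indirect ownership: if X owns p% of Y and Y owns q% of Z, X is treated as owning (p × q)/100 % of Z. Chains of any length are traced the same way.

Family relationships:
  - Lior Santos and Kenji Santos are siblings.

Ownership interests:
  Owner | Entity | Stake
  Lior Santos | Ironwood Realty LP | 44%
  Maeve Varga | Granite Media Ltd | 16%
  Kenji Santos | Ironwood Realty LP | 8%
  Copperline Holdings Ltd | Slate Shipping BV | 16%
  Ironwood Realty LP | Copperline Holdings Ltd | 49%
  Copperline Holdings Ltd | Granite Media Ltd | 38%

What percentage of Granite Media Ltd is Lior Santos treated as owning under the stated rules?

9.6824%

By sibling attribution (R1), Lior Santos is treated as also owning Kenji Santos's interest in Ironwood Realty LP, giving 44% + 8% = 52%.
Chain via Ironwood Realty LP → Copperline Holdings Ltd (R3): 52% × 49% × 38% = 9.6824% of Granite Media Ltd.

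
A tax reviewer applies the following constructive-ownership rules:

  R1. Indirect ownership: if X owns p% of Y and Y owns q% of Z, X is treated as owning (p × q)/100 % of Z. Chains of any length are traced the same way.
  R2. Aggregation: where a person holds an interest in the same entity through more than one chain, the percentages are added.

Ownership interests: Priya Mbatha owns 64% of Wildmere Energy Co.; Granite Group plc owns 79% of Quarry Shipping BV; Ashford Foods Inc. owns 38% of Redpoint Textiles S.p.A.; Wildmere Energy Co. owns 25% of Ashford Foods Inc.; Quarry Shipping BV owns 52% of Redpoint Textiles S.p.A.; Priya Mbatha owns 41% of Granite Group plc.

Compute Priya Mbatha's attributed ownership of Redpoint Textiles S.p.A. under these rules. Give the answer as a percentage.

Chain via Granite Group plc → Quarry Shipping BV (R1): 41% × 79% × 52% = 16.8428% of Redpoint Textiles S.p.A.
Chain via Wildmere Energy Co. → Ashford Foods Inc. (R1): 64% × 25% × 38% = 6.08% of Redpoint Textiles S.p.A.
Aggregating (R2): 16.8428% + 6.08% = 22.9228%.

22.9228%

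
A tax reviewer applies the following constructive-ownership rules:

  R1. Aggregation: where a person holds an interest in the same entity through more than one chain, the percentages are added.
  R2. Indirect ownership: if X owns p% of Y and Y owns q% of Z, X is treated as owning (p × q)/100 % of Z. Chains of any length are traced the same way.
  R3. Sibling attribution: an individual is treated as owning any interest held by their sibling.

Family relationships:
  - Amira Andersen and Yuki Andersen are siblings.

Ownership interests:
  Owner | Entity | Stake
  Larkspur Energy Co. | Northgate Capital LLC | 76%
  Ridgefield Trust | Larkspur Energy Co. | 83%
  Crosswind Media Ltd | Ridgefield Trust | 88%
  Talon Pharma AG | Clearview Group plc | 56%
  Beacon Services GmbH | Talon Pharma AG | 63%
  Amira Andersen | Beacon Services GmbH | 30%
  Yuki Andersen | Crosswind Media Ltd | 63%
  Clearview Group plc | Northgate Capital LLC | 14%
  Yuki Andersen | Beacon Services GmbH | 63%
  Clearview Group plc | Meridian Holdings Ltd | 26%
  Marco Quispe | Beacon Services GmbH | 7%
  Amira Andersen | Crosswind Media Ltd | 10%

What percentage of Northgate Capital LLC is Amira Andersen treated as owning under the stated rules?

By sibling attribution (R3), Amira Andersen is treated as also owning Yuki Andersen's interest in Beacon Services GmbH, giving 30% + 63% = 93%.
By sibling attribution (R3), Amira Andersen is treated as also owning Yuki Andersen's interest in Crosswind Media Ltd, giving 10% + 63% = 73%.
Chain via Beacon Services GmbH → Talon Pharma AG → Clearview Group plc (R2): 93% × 63% × 56% × 14% = 4.593456% of Northgate Capital LLC.
Chain via Crosswind Media Ltd → Ridgefield Trust → Larkspur Energy Co. (R2): 73% × 88% × 83% × 76% = 40.522592% of Northgate Capital LLC.
Aggregating (R1): 4.593456% + 40.522592% = 45.116048%.

45.116048%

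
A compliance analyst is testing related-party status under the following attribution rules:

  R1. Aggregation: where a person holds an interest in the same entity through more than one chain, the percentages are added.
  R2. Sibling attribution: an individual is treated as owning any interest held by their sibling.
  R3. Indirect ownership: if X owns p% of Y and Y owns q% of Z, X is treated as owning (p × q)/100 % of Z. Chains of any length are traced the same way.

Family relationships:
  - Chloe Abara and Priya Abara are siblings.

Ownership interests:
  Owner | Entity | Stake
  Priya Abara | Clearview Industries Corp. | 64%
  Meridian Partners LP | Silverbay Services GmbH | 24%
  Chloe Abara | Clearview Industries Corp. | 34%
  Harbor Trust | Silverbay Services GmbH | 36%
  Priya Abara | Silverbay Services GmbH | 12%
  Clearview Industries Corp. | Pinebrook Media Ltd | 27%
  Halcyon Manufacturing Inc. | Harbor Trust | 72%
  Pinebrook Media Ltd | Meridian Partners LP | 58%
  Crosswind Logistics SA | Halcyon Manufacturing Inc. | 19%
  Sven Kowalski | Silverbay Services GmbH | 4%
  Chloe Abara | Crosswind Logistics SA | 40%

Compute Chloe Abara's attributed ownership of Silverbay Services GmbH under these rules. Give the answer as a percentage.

17.653152%

By sibling attribution (R2), Chloe Abara is treated as also owning Priya Abara's interest in Clearview Industries Corp, giving 34% + 64% = 98%.
By sibling attribution (R2), Chloe Abara is treated as owning Priya Abara's 12% interest in Silverbay Services GmbH.
Chain via Clearview Industries Corp. → Pinebrook Media Ltd → Meridian Partners LP (R3): 98% × 27% × 58% × 24% = 3.683232% of Silverbay Services GmbH.
Chain via Crosswind Logistics SA → Halcyon Manufacturing Inc. → Harbor Trust (R3): 40% × 19% × 72% × 36% = 1.96992% of Silverbay Services GmbH.
Direct interest in Silverbay Services GmbH: 12%.
Aggregating (R1): 3.683232% + 1.96992% + 12% = 17.653152%.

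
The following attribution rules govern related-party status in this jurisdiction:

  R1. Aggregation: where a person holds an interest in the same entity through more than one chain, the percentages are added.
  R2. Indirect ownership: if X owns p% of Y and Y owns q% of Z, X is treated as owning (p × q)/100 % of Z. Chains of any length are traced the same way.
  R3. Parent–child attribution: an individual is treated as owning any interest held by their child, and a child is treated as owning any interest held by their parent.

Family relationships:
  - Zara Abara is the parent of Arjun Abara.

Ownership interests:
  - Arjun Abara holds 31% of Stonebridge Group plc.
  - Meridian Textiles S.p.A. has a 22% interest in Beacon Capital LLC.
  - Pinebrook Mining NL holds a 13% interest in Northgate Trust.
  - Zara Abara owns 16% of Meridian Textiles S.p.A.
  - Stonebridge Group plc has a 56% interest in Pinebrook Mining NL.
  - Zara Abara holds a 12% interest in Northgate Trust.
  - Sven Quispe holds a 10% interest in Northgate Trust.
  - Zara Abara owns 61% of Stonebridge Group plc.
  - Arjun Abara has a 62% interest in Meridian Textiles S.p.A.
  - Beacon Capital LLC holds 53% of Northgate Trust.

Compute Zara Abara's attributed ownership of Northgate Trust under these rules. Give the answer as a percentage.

By parent–child attribution (R3), Zara Abara is treated as also owning Arjun Abara's interest in Meridian Textiles S.p.A, giving 16% + 62% = 78%.
By parent–child attribution (R3), Zara Abara is treated as also owning Arjun Abara's interest in Stonebridge Group plc, giving 61% + 31% = 92%.
Chain via Meridian Textiles S.p.A. → Beacon Capital LLC (R2): 78% × 22% × 53% = 9.0948% of Northgate Trust.
Chain via Stonebridge Group plc → Pinebrook Mining NL (R2): 92% × 56% × 13% = 6.6976% of Northgate Trust.
Direct interest in Northgate Trust: 12%.
Aggregating (R1): 9.0948% + 6.6976% + 12% = 27.7924%.

27.7924%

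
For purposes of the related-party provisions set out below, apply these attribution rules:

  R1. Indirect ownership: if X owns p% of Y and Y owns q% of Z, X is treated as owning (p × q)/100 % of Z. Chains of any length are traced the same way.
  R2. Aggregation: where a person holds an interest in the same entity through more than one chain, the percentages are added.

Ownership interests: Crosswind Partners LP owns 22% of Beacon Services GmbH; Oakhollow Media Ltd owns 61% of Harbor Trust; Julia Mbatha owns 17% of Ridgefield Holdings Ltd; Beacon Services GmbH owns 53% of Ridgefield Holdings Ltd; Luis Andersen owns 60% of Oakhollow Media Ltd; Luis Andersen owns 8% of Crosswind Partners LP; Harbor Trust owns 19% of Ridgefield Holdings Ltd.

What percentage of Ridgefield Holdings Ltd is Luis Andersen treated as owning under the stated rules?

7.8868%

Chain via Oakhollow Media Ltd → Harbor Trust (R1): 60% × 61% × 19% = 6.954% of Ridgefield Holdings Ltd.
Chain via Crosswind Partners LP → Beacon Services GmbH (R1): 8% × 22% × 53% = 0.9328% of Ridgefield Holdings Ltd.
Aggregating (R2): 6.954% + 0.9328% = 7.8868%.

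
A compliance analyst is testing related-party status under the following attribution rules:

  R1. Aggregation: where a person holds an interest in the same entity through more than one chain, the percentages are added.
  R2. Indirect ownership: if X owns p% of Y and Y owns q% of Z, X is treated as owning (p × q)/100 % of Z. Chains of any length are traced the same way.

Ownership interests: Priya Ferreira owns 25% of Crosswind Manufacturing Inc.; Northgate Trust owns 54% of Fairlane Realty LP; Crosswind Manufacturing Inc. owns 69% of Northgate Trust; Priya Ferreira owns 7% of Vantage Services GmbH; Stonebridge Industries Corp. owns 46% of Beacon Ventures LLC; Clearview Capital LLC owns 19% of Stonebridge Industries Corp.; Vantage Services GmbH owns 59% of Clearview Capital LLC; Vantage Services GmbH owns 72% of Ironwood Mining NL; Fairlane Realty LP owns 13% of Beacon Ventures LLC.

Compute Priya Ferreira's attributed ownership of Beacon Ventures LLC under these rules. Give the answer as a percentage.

Chain via Vantage Services GmbH → Clearview Capital LLC → Stonebridge Industries Corp. (R2): 7% × 59% × 19% × 46% = 0.360962% of Beacon Ventures LLC.
Chain via Crosswind Manufacturing Inc. → Northgate Trust → Fairlane Realty LP (R2): 25% × 69% × 54% × 13% = 1.21095% of Beacon Ventures LLC.
Aggregating (R1): 0.360962% + 1.21095% = 1.571912%.

1.571912%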